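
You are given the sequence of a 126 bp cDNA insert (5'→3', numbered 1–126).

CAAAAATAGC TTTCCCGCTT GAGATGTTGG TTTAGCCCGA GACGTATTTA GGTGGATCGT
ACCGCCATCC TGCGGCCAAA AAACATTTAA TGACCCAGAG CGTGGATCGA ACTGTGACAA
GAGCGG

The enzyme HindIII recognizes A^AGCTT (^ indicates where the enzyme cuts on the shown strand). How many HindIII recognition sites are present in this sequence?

No occurrence of AAGCTT is present in the sequence.
HindIII does not cut: 0 sites.

0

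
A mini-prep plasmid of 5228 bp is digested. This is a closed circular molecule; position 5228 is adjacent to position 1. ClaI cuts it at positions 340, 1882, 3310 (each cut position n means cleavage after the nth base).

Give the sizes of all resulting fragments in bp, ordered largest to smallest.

Circular molecule, 3 cuts → 3 fragments:
  1882 − 340 = 1542 bp
  3310 − 1882 = 1428 bp
  wrap: 5228 − 3310 + 340 = 2258 bp
Sorted largest to smallest: 2258, 1542, 1428 bp.

2258, 1542, 1428 bp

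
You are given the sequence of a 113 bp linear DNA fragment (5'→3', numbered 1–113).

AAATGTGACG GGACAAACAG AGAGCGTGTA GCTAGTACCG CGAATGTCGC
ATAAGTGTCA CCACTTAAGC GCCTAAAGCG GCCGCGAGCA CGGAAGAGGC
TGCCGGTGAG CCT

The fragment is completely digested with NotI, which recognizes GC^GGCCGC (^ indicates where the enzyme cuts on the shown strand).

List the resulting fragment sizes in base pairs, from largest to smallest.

The NotI site (GCGGCCGC) starts at position 78.
NotI cuts after base 2 of each site, so after position 79.
Linear molecule, 1 cut → 2 fragments:
  1–79 → 79 bp
  80–113 → 34 bp
Sorted largest to smallest: 79, 34 bp.

79, 34 bp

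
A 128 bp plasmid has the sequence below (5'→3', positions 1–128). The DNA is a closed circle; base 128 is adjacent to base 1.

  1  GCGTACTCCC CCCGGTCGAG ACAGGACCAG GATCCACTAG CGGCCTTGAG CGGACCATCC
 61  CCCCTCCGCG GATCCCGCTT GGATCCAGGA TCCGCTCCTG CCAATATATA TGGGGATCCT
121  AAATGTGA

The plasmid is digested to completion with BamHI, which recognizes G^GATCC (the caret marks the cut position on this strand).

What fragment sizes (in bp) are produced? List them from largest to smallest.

44, 40, 26, 11, 7 bp

BamHI sites (GGATCC) start at positions 30, 70, 81, 88, 114.
BamHI cuts after the first base of each site, so after positions 30, 70, 81, 88, 114.
Circular molecule, 5 cuts → 5 fragments:
  31–70 → 40 bp
  71–81 → 11 bp
  82–88 → 7 bp
  89–114 → 26 bp
  115–128 then 1–30 → 14 + 30 = 44 bp
Sorted largest to smallest: 44, 40, 26, 11, 7 bp.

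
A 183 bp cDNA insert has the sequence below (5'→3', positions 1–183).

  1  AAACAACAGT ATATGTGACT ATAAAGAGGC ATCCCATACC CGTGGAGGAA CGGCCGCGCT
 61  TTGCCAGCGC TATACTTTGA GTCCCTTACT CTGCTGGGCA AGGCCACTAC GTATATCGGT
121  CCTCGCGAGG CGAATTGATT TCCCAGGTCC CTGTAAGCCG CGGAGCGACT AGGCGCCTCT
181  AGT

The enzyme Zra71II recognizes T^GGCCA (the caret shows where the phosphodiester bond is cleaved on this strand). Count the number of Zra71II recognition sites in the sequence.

No occurrence of TGGCCA is present in the sequence.
Zra71II does not cut: 0 sites.

0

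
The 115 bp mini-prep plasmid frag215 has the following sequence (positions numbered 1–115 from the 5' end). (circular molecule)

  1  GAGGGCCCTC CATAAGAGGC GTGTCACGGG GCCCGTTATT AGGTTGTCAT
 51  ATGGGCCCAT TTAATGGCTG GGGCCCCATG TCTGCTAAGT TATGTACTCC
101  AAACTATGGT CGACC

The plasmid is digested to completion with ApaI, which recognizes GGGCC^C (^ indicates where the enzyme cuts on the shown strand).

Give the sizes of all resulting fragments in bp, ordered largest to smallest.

47, 26, 24, 18 bp

ApaI sites (GGGCCC) start at positions 3, 29, 53, 71.
ApaI cuts after base 5 of each site (before the last base), so after positions 7, 33, 57, 75.
Circular molecule, 4 cuts → 4 fragments:
  8–33 → 26 bp
  34–57 → 24 bp
  58–75 → 18 bp
  76–115 then 1–7 → 40 + 7 = 47 bp
Sorted largest to smallest: 47, 26, 24, 18 bp.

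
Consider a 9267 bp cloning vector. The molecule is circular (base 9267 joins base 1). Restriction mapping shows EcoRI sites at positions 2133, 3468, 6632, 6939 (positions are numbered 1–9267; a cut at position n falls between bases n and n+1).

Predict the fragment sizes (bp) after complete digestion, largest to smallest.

Circular molecule, 4 cuts → 4 fragments:
  3468 − 2133 = 1335 bp
  6632 − 3468 = 3164 bp
  6939 − 6632 = 307 bp
  wrap: 9267 − 6939 + 2133 = 4461 bp
Sorted largest to smallest: 4461, 3164, 1335, 307 bp.

4461, 3164, 1335, 307 bp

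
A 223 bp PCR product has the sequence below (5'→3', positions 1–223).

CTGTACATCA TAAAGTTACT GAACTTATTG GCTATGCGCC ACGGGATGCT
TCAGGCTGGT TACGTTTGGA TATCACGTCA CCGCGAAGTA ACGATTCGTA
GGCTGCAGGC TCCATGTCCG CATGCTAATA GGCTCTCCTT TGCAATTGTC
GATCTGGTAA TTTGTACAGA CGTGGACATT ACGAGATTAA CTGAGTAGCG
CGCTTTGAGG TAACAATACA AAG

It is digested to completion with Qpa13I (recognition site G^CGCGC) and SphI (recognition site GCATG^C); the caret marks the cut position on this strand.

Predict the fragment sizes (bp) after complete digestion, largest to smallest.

124, 74, 25 bp

The Qpa13I site (GCGCGC) starts at position 198.
Qpa13I cuts after the first base of each site, so after position 198.
The SphI site (GCATGC) starts at position 120.
SphI cuts after base 5 of each site (before the last base), so after position 124.
Combined cut positions: 124, 198.
Linear molecule, 2 cuts → 3 fragments:
  1–124 → 124 bp
  125–198 → 74 bp
  199–223 → 25 bp
Sorted largest to smallest: 124, 74, 25 bp.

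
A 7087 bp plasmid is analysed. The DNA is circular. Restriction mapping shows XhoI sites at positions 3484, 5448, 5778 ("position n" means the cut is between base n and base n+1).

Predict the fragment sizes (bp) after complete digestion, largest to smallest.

4793, 1964, 330 bp

Circular molecule, 3 cuts → 3 fragments:
  5448 − 3484 = 1964 bp
  5778 − 5448 = 330 bp
  wrap: 7087 − 5778 + 3484 = 4793 bp
Sorted largest to smallest: 4793, 1964, 330 bp.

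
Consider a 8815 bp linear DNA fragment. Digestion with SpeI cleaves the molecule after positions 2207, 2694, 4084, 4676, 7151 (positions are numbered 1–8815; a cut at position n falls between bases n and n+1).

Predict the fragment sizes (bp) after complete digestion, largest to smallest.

Linear molecule, 5 cuts → 6 fragments:
  2207 − 0 = 2207 bp
  2694 − 2207 = 487 bp
  4084 − 2694 = 1390 bp
  4676 − 4084 = 592 bp
  7151 − 4676 = 2475 bp
  8815 − 7151 = 1664 bp
Sorted largest to smallest: 2475, 2207, 1664, 1390, 592, 487 bp.

2475, 2207, 1664, 1390, 592, 487 bp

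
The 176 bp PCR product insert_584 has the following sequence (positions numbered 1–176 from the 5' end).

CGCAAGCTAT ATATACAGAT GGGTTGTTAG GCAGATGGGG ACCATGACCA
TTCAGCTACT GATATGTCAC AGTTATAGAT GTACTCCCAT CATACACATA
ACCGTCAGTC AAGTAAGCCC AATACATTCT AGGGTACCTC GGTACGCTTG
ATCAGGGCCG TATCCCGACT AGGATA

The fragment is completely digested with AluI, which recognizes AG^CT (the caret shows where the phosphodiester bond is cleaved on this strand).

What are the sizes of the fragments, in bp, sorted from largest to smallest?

121, 49, 6 bp

AluI sites (AGCT) start at positions 5, 54.
AluI cuts after base 2 of each site, so after positions 6, 55.
Linear molecule, 2 cuts → 3 fragments:
  1–6 → 6 bp
  7–55 → 49 bp
  56–176 → 121 bp
Sorted largest to smallest: 121, 49, 6 bp.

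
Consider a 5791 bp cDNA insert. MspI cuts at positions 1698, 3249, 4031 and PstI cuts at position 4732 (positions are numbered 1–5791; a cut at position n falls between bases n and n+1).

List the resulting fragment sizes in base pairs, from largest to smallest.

Combined cut positions (sorted): 1698, 3249, 4031, 4732.
Linear molecule, 4 cuts → 5 fragments:
  1698 − 0 = 1698 bp
  3249 − 1698 = 1551 bp
  4031 − 3249 = 782 bp
  4732 − 4031 = 701 bp
  5791 − 4732 = 1059 bp
Sorted largest to smallest: 1698, 1551, 1059, 782, 701 bp.

1698, 1551, 1059, 782, 701 bp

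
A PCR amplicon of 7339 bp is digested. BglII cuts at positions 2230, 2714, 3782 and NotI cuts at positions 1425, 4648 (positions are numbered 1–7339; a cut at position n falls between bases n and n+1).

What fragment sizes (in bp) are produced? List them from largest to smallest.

2691, 1425, 1068, 866, 805, 484 bp

Combined cut positions (sorted): 1425, 2230, 2714, 3782, 4648.
Linear molecule, 5 cuts → 6 fragments:
  1425 − 0 = 1425 bp
  2230 − 1425 = 805 bp
  2714 − 2230 = 484 bp
  3782 − 2714 = 1068 bp
  4648 − 3782 = 866 bp
  7339 − 4648 = 2691 bp
Sorted largest to smallest: 2691, 1425, 1068, 866, 805, 484 bp.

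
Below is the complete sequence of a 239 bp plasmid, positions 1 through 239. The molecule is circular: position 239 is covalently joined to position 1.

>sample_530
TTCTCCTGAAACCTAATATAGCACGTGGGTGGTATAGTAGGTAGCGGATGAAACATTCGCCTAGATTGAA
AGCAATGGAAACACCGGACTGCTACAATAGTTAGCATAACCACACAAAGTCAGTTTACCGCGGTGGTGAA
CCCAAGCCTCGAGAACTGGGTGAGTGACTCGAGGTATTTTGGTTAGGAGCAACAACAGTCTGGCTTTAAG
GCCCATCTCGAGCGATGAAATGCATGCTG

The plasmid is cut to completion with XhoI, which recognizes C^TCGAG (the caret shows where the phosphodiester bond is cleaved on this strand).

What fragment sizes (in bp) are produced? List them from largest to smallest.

170, 49, 20 bp

XhoI sites (CTCGAG) start at positions 148, 168, 217.
XhoI cuts after the first base of each site, so after positions 148, 168, 217.
Circular molecule, 3 cuts → 3 fragments:
  149–168 → 20 bp
  169–217 → 49 bp
  218–239 then 1–148 → 22 + 148 = 170 bp
Sorted largest to smallest: 170, 49, 20 bp.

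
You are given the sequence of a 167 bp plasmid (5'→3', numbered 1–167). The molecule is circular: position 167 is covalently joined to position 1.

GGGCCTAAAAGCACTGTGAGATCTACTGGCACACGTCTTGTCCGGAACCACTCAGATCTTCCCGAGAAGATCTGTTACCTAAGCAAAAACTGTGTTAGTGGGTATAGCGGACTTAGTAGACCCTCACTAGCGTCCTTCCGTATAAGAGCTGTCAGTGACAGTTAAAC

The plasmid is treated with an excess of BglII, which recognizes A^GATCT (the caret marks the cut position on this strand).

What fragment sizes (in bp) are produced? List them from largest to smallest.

118, 35, 14 bp

BglII sites (AGATCT) start at positions 19, 54, 68.
BglII cuts after the first base of each site, so after positions 19, 54, 68.
Circular molecule, 3 cuts → 3 fragments:
  20–54 → 35 bp
  55–68 → 14 bp
  69–167 then 1–19 → 99 + 19 = 118 bp
Sorted largest to smallest: 118, 35, 14 bp.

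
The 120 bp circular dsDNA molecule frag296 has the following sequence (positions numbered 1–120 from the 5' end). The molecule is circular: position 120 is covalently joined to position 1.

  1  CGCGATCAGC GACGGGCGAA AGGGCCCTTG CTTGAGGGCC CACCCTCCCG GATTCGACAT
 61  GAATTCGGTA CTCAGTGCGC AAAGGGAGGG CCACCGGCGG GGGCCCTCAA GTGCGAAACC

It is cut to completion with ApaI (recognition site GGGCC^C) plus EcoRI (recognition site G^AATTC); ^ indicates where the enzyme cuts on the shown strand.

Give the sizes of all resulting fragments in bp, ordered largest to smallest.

44, 41, 21, 14 bp

ApaI sites (GGGCCC) start at positions 22, 36, 101.
ApaI cuts after base 5 of each site (before the last base), so after positions 26, 40, 105.
The EcoRI site (GAATTC) starts at position 61.
EcoRI cuts after the first base of each site, so after position 61.
Combined cut positions: 26, 40, 61, 105.
Circular molecule, 4 cuts → 4 fragments:
  27–40 → 14 bp
  41–61 → 21 bp
  62–105 → 44 bp
  106–120 then 1–26 → 15 + 26 = 41 bp
Sorted largest to smallest: 44, 41, 21, 14 bp.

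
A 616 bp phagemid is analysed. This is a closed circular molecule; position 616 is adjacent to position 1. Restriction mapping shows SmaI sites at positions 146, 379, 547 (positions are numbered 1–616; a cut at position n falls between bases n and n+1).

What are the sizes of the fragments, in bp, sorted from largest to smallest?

233, 215, 168 bp

Circular molecule, 3 cuts → 3 fragments:
  379 − 146 = 233 bp
  547 − 379 = 168 bp
  wrap: 616 − 547 + 146 = 215 bp
Sorted largest to smallest: 233, 215, 168 bp.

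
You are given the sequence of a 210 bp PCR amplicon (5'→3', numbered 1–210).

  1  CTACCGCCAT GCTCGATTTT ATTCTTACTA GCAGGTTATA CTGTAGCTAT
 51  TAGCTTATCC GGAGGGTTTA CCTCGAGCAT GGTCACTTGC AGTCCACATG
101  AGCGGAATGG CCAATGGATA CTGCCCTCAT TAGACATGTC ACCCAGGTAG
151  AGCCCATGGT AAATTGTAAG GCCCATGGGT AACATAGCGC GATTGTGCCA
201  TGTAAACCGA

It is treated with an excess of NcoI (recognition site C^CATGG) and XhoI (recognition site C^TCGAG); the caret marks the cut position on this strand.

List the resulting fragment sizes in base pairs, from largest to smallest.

NcoI sites (CCATGG) start at positions 154, 173.
NcoI cuts after the first base of each site, so after positions 154, 173.
The XhoI site (CTCGAG) starts at position 72.
XhoI cuts after the first base of each site, so after position 72.
Combined cut positions: 72, 154, 173.
Linear molecule, 3 cuts → 4 fragments:
  1–72 → 72 bp
  73–154 → 82 bp
  155–173 → 19 bp
  174–210 → 37 bp
Sorted largest to smallest: 82, 72, 37, 19 bp.

82, 72, 37, 19 bp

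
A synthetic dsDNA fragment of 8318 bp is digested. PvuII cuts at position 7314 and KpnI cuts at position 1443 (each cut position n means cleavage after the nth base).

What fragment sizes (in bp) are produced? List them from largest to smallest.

Combined cut positions (sorted): 1443, 7314.
Linear molecule, 2 cuts → 3 fragments:
  1443 − 0 = 1443 bp
  7314 − 1443 = 5871 bp
  8318 − 7314 = 1004 bp
Sorted largest to smallest: 5871, 1443, 1004 bp.

5871, 1443, 1004 bp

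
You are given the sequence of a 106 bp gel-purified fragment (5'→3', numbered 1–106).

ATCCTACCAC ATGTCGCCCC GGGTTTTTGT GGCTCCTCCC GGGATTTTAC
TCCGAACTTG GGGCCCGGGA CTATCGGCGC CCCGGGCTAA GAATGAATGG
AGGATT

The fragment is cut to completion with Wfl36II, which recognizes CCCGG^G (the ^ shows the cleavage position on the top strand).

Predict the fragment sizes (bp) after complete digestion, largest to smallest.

26, 22, 21, 20, 17 bp

Wfl36II sites (CCCGGG) start at positions 18, 38, 64, 81.
Wfl36II cuts after base 5 of each site (before the last base), so after positions 22, 42, 68, 85.
Linear molecule, 4 cuts → 5 fragments:
  1–22 → 22 bp
  23–42 → 20 bp
  43–68 → 26 bp
  69–85 → 17 bp
  86–106 → 21 bp
Sorted largest to smallest: 26, 22, 21, 20, 17 bp.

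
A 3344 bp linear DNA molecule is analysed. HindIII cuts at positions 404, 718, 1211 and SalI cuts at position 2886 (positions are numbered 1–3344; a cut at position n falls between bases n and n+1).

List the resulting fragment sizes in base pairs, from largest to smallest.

Combined cut positions (sorted): 404, 718, 1211, 2886.
Linear molecule, 4 cuts → 5 fragments:
  404 − 0 = 404 bp
  718 − 404 = 314 bp
  1211 − 718 = 493 bp
  2886 − 1211 = 1675 bp
  3344 − 2886 = 458 bp
Sorted largest to smallest: 1675, 493, 458, 404, 314 bp.

1675, 493, 458, 404, 314 bp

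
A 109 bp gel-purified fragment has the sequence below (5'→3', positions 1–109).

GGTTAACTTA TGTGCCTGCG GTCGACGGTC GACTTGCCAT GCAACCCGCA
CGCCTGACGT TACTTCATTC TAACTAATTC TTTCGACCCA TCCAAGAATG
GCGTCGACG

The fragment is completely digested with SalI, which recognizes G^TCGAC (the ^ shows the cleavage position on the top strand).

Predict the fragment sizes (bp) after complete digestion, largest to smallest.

75, 21, 7, 6 bp

SalI sites (GTCGAC) start at positions 21, 28, 103.
SalI cuts after the first base of each site, so after positions 21, 28, 103.
Linear molecule, 3 cuts → 4 fragments:
  1–21 → 21 bp
  22–28 → 7 bp
  29–103 → 75 bp
  104–109 → 6 bp
Sorted largest to smallest: 75, 21, 7, 6 bp.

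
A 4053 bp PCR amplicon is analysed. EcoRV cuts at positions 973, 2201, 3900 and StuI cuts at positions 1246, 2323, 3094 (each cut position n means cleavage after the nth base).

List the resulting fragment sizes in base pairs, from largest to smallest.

Combined cut positions (sorted): 973, 1246, 2201, 2323, 3094, 3900.
Linear molecule, 6 cuts → 7 fragments:
  973 − 0 = 973 bp
  1246 − 973 = 273 bp
  2201 − 1246 = 955 bp
  2323 − 2201 = 122 bp
  3094 − 2323 = 771 bp
  3900 − 3094 = 806 bp
  4053 − 3900 = 153 bp
Sorted largest to smallest: 973, 955, 806, 771, 273, 153, 122 bp.

973, 955, 806, 771, 273, 153, 122 bp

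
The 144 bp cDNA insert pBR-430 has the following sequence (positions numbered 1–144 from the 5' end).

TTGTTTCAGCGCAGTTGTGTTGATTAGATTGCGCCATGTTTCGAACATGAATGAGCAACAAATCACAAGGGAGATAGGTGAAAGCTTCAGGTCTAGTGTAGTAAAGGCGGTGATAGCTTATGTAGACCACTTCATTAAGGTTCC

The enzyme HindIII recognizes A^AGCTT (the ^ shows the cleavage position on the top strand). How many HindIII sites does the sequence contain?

AAGCTT occurs starting at position 82.
HindIII cuts at 1 site.

1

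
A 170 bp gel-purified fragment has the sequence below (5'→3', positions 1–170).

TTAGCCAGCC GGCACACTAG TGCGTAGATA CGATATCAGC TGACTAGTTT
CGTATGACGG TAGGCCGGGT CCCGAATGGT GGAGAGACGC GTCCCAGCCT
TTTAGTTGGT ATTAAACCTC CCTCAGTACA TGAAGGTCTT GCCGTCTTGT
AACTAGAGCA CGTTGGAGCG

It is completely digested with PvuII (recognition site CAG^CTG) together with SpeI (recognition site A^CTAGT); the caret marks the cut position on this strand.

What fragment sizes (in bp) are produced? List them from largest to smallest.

127, 23, 16, 4 bp

The PvuII site (CAGCTG) starts at position 37.
PvuII cuts after base 3 of each site, so after position 39.
SpeI sites (ACTAGT) start at positions 16, 43.
SpeI cuts after the first base of each site, so after positions 16, 43.
Combined cut positions: 16, 39, 43.
Linear molecule, 3 cuts → 4 fragments:
  1–16 → 16 bp
  17–39 → 23 bp
  40–43 → 4 bp
  44–170 → 127 bp
Sorted largest to smallest: 127, 23, 16, 4 bp.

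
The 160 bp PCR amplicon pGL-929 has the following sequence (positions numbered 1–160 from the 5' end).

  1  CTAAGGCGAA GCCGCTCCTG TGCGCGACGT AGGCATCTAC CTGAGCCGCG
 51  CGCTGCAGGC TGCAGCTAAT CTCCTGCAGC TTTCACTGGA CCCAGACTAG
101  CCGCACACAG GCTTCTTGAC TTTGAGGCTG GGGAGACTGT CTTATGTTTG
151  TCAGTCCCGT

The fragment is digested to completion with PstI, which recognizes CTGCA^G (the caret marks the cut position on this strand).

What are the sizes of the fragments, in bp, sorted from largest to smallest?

PstI sites (CTGCAG) start at positions 53, 60, 74.
PstI cuts after base 5 of each site (before the last base), so after positions 57, 64, 78.
Linear molecule, 3 cuts → 4 fragments:
  1–57 → 57 bp
  58–64 → 7 bp
  65–78 → 14 bp
  79–160 → 82 bp
Sorted largest to smallest: 82, 57, 14, 7 bp.

82, 57, 14, 7 bp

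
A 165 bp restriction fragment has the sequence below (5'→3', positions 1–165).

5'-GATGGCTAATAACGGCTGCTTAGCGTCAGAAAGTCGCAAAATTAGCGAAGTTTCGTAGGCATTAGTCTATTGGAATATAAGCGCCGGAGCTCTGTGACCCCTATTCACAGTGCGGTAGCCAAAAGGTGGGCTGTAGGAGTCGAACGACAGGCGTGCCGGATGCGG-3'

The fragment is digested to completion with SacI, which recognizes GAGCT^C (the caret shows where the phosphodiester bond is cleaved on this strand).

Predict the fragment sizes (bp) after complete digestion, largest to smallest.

The SacI site (GAGCTC) starts at position 87.
SacI cuts after base 5 of each site (before the last base), so after position 91.
Linear molecule, 1 cut → 2 fragments:
  1–91 → 91 bp
  92–165 → 74 bp
Sorted largest to smallest: 91, 74 bp.

91, 74 bp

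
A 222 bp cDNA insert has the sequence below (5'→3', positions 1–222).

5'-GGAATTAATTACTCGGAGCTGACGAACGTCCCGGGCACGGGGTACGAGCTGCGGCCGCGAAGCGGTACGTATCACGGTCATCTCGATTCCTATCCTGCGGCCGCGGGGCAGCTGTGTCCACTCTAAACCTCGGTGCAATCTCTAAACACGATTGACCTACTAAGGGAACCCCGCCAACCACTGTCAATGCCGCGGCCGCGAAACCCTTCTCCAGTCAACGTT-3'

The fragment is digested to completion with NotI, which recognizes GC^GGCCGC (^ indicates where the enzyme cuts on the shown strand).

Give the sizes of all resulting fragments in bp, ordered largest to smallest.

NotI sites (GCGGCCGC) start at positions 51, 97, 192.
NotI cuts after base 2 of each site, so after positions 52, 98, 193.
Linear molecule, 3 cuts → 4 fragments:
  1–52 → 52 bp
  53–98 → 46 bp
  99–193 → 95 bp
  194–222 → 29 bp
Sorted largest to smallest: 95, 52, 46, 29 bp.

95, 52, 46, 29 bp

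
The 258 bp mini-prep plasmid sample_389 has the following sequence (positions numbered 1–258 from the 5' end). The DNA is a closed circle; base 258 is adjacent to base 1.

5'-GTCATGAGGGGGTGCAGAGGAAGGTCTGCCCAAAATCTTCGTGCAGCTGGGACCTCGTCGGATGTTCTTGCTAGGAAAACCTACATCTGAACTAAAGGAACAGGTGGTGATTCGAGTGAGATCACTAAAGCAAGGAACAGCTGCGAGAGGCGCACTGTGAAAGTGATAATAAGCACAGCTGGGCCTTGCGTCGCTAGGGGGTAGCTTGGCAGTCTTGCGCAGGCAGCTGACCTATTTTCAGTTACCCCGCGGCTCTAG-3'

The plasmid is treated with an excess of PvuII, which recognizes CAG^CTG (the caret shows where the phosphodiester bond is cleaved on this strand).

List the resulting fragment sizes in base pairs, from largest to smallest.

PvuII sites (CAGCTG) start at positions 44, 138, 176, 224.
PvuII cuts after base 3 of each site, so after positions 46, 140, 178, 226.
Circular molecule, 4 cuts → 4 fragments:
  47–140 → 94 bp
  141–178 → 38 bp
  179–226 → 48 bp
  227–258 then 1–46 → 32 + 46 = 78 bp
Sorted largest to smallest: 94, 78, 48, 38 bp.

94, 78, 48, 38 bp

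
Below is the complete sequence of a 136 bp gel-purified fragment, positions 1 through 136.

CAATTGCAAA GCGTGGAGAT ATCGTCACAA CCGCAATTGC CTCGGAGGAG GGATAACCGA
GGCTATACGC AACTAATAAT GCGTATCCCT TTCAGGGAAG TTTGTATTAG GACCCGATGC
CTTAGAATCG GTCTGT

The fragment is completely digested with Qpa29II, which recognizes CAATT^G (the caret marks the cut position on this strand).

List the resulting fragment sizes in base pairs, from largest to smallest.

Qpa29II sites (CAATTG) start at positions 1, 34.
Qpa29II cuts after base 5 of each site (before the last base), so after positions 5, 38.
Linear molecule, 2 cuts → 3 fragments:
  1–5 → 5 bp
  6–38 → 33 bp
  39–136 → 98 bp
Sorted largest to smallest: 98, 33, 5 bp.

98, 33, 5 bp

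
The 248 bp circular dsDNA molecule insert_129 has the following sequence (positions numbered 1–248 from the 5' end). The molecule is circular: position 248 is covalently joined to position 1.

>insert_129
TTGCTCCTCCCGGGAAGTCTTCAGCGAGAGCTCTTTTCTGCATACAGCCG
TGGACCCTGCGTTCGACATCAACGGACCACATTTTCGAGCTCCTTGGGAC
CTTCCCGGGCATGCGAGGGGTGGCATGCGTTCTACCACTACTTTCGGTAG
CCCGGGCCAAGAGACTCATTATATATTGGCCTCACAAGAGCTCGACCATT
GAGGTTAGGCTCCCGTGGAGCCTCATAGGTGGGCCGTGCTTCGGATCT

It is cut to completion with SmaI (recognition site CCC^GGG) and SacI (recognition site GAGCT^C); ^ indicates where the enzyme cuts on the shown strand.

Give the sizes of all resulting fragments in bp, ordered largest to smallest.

67, 59, 47, 39, 21, 15 bp

SmaI sites (CCCGGG) start at positions 9, 104, 151.
SmaI cuts after base 3 of each site, so after positions 11, 106, 153.
SacI sites (GAGCTC) start at positions 28, 87, 188.
SacI cuts after base 5 of each site (before the last base), so after positions 32, 91, 192.
Combined cut positions: 11, 32, 91, 106, 153, 192.
Circular molecule, 6 cuts → 6 fragments:
  12–32 → 21 bp
  33–91 → 59 bp
  92–106 → 15 bp
  107–153 → 47 bp
  154–192 → 39 bp
  193–248 then 1–11 → 56 + 11 = 67 bp
Sorted largest to smallest: 67, 59, 47, 39, 21, 15 bp.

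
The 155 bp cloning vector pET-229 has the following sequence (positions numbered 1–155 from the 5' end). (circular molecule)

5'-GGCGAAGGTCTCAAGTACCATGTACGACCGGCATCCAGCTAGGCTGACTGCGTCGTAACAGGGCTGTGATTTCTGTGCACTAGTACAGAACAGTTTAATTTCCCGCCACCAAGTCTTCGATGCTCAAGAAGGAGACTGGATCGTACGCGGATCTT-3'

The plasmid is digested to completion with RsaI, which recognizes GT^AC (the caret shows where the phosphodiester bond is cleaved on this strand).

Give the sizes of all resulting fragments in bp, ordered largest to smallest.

RsaI sites (GTAC) start at positions 15, 22, 83, 143.
RsaI cuts after base 2 of each site, so after positions 16, 23, 84, 144.
Circular molecule, 4 cuts → 4 fragments:
  17–23 → 7 bp
  24–84 → 61 bp
  85–144 → 60 bp
  145–155 then 1–16 → 11 + 16 = 27 bp
Sorted largest to smallest: 61, 60, 27, 7 bp.

61, 60, 27, 7 bp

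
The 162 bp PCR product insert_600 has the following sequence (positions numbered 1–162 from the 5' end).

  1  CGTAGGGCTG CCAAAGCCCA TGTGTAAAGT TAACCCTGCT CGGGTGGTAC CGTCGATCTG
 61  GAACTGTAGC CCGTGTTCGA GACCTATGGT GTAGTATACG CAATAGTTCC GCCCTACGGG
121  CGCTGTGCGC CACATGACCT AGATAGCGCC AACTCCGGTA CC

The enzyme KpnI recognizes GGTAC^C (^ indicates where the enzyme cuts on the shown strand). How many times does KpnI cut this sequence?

GGTACC occurs starting at positions 46, 157.
KpnI cuts at 2 sites.

2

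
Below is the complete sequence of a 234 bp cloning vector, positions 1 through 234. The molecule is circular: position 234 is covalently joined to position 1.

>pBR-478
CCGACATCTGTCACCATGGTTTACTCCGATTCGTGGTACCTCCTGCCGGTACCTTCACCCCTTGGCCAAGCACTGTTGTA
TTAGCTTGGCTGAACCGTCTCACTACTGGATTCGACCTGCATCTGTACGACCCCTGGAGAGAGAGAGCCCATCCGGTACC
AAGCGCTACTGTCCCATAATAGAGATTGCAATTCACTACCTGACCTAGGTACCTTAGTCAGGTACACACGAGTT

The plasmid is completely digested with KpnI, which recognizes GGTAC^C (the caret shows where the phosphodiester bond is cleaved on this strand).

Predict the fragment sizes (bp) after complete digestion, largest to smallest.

KpnI sites (GGTACC) start at positions 35, 48, 155, 208.
KpnI cuts after base 5 of each site (before the last base), so after positions 39, 52, 159, 212.
Circular molecule, 4 cuts → 4 fragments:
  40–52 → 13 bp
  53–159 → 107 bp
  160–212 → 53 bp
  213–234 then 1–39 → 22 + 39 = 61 bp
Sorted largest to smallest: 107, 61, 53, 13 bp.

107, 61, 53, 13 bp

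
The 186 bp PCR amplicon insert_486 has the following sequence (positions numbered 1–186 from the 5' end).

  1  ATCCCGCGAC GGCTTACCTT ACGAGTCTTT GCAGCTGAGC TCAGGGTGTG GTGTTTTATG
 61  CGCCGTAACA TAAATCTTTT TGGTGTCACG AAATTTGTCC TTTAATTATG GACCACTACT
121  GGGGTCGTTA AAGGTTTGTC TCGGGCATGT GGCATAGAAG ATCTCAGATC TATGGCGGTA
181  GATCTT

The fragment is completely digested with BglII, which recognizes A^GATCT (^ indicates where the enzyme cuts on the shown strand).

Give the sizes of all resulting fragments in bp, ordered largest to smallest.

159, 14, 7, 6 bp

BglII sites (AGATCT) start at positions 159, 166, 180.
BglII cuts after the first base of each site, so after positions 159, 166, 180.
Linear molecule, 3 cuts → 4 fragments:
  1–159 → 159 bp
  160–166 → 7 bp
  167–180 → 14 bp
  181–186 → 6 bp
Sorted largest to smallest: 159, 14, 7, 6 bp.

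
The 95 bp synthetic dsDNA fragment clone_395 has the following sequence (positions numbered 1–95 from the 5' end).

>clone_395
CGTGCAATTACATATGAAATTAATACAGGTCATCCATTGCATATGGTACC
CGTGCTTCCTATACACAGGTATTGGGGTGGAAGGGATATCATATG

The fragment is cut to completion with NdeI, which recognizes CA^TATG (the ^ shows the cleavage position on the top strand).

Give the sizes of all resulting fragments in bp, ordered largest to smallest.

50, 29, 12, 4 bp

NdeI sites (CATATG) start at positions 11, 40, 90.
NdeI cuts after base 2 of each site, so after positions 12, 41, 91.
Linear molecule, 3 cuts → 4 fragments:
  1–12 → 12 bp
  13–41 → 29 bp
  42–91 → 50 bp
  92–95 → 4 bp
Sorted largest to smallest: 50, 29, 12, 4 bp.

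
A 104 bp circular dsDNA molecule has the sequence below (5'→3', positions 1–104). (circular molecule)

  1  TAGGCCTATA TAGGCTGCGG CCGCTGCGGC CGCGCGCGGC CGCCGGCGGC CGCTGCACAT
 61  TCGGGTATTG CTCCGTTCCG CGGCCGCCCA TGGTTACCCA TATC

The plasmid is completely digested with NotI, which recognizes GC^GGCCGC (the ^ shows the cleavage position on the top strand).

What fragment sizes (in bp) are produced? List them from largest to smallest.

NotI sites (GCGGCCGC) start at positions 17, 26, 36, 46, 80.
NotI cuts after base 2 of each site, so after positions 18, 27, 37, 47, 81.
Circular molecule, 5 cuts → 5 fragments:
  19–27 → 9 bp
  28–37 → 10 bp
  38–47 → 10 bp
  48–81 → 34 bp
  82–104 then 1–18 → 23 + 18 = 41 bp
Sorted largest to smallest: 41, 34, 10, 10, 9 bp.

41, 34, 10, 10, 9 bp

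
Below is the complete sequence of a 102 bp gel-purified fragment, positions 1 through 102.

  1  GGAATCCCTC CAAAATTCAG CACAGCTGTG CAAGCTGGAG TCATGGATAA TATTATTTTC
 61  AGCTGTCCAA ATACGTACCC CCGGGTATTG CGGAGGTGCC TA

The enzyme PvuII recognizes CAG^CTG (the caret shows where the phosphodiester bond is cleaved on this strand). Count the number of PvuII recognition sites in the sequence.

2

CAGCTG occurs starting at positions 23, 60.
PvuII cuts at 2 sites.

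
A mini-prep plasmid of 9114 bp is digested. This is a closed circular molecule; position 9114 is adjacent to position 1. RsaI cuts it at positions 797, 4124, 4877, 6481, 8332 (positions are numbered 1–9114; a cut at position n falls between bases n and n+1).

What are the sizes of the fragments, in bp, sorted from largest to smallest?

3327, 1851, 1604, 1579, 753 bp

Circular molecule, 5 cuts → 5 fragments:
  4124 − 797 = 3327 bp
  4877 − 4124 = 753 bp
  6481 − 4877 = 1604 bp
  8332 − 6481 = 1851 bp
  wrap: 9114 − 8332 + 797 = 1579 bp
Sorted largest to smallest: 3327, 1851, 1604, 1579, 753 bp.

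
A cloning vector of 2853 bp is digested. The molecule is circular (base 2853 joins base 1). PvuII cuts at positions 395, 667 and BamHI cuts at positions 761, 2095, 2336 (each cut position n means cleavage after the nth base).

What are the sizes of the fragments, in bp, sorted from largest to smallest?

1334, 912, 272, 241, 94 bp

Combined cut positions (sorted): 395, 667, 761, 2095, 2336.
Circular molecule, 5 cuts → 5 fragments:
  667 − 395 = 272 bp
  761 − 667 = 94 bp
  2095 − 761 = 1334 bp
  2336 − 2095 = 241 bp
  wrap: 2853 − 2336 + 395 = 912 bp
Sorted largest to smallest: 1334, 912, 272, 241, 94 bp.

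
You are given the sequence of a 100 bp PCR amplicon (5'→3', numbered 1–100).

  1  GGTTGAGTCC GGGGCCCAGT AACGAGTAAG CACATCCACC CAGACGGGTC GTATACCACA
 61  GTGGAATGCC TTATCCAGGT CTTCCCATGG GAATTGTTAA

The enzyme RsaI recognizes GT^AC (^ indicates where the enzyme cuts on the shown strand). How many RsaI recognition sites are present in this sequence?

No occurrence of GTAC is present in the sequence.
RsaI does not cut: 0 sites.

0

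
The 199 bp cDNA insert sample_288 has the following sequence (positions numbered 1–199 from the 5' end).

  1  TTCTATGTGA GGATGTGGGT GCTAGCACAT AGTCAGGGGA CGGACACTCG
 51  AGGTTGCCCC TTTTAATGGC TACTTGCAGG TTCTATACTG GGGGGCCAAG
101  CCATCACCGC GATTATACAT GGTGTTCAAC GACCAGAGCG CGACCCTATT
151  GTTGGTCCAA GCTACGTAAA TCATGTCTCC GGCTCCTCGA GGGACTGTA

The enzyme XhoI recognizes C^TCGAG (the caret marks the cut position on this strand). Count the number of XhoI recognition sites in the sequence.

CTCGAG occurs starting at positions 47, 186.
XhoI cuts at 2 sites.

2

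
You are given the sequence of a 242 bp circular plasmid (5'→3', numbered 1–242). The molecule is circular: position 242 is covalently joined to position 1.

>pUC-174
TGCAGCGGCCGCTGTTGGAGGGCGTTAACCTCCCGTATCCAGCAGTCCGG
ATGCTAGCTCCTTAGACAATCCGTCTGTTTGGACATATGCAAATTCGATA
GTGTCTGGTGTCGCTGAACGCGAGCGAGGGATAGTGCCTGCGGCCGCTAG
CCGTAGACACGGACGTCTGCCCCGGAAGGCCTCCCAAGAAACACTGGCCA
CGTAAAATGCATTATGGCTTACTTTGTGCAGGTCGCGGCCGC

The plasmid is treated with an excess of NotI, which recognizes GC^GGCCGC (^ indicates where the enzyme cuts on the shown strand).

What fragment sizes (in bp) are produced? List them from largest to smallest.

NotI sites (GCGGCCGC) start at positions 5, 140, 235.
NotI cuts after base 2 of each site, so after positions 6, 141, 236.
Circular molecule, 3 cuts → 3 fragments:
  7–141 → 135 bp
  142–236 → 95 bp
  237–242 then 1–6 → 6 + 6 = 12 bp
Sorted largest to smallest: 135, 95, 12 bp.

135, 95, 12 bp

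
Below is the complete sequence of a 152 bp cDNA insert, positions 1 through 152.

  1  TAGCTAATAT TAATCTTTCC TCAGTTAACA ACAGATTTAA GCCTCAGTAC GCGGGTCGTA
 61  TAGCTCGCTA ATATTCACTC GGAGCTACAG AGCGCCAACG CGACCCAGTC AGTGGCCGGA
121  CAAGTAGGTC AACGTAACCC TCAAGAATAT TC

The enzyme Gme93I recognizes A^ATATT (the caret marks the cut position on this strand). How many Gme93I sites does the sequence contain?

AATATT occurs starting at positions 6, 70, 146.
Gme93I cuts at 3 sites.

3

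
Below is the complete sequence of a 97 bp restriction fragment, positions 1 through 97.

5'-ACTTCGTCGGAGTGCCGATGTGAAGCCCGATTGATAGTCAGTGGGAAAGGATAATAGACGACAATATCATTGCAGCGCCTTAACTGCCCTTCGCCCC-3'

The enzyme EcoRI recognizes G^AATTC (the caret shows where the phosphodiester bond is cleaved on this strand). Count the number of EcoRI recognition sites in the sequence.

0

No occurrence of GAATTC is present in the sequence.
EcoRI does not cut: 0 sites.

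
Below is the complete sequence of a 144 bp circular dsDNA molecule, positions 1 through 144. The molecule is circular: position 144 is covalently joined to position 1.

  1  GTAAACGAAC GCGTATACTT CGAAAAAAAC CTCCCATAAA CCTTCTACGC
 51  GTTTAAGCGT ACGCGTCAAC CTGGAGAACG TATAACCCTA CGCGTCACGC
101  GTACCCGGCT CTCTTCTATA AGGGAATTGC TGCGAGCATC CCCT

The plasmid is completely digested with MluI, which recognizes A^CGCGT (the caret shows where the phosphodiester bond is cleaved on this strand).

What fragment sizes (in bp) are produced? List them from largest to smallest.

MluI sites (ACGCGT) start at positions 9, 47, 61, 90, 97.
MluI cuts after the first base of each site, so after positions 9, 47, 61, 90, 97.
Circular molecule, 5 cuts → 5 fragments:
  10–47 → 38 bp
  48–61 → 14 bp
  62–90 → 29 bp
  91–97 → 7 bp
  98–144 then 1–9 → 47 + 9 = 56 bp
Sorted largest to smallest: 56, 38, 29, 14, 7 bp.

56, 38, 29, 14, 7 bp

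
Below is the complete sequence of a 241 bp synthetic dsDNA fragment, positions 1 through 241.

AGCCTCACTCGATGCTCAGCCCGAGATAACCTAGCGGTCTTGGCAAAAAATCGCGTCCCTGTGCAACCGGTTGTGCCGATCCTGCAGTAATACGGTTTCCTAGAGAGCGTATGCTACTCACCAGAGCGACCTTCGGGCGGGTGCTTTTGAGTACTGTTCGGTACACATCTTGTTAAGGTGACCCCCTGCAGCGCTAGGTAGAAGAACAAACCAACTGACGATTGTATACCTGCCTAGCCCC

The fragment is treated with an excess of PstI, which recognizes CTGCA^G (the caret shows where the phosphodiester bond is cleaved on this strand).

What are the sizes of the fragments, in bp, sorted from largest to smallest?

104, 86, 51 bp

PstI sites (CTGCAG) start at positions 82, 186.
PstI cuts after base 5 of each site (before the last base), so after positions 86, 190.
Linear molecule, 2 cuts → 3 fragments:
  1–86 → 86 bp
  87–190 → 104 bp
  191–241 → 51 bp
Sorted largest to smallest: 104, 86, 51 bp.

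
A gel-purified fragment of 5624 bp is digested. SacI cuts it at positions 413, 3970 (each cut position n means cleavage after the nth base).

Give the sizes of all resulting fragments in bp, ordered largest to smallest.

Linear molecule, 2 cuts → 3 fragments:
  413 − 0 = 413 bp
  3970 − 413 = 3557 bp
  5624 − 3970 = 1654 bp
Sorted largest to smallest: 3557, 1654, 413 bp.

3557, 1654, 413 bp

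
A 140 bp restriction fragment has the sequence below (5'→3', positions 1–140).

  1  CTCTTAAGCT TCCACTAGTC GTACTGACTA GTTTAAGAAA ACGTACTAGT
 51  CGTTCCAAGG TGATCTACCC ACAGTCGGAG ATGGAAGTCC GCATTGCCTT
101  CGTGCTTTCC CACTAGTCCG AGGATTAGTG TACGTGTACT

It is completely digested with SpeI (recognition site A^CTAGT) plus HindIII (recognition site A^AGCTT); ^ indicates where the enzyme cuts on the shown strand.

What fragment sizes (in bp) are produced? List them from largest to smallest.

SpeI sites (ACTAGT) start at positions 14, 27, 45, 112.
SpeI cuts after the first base of each site, so after positions 14, 27, 45, 112.
The HindIII site (AAGCTT) starts at position 6.
HindIII cuts after the first base of each site, so after position 6.
Combined cut positions: 6, 14, 27, 45, 112.
Linear molecule, 5 cuts → 6 fragments:
  1–6 → 6 bp
  7–14 → 8 bp
  15–27 → 13 bp
  28–45 → 18 bp
  46–112 → 67 bp
  113–140 → 28 bp
Sorted largest to smallest: 67, 28, 18, 13, 8, 6 bp.

67, 28, 18, 13, 8, 6 bp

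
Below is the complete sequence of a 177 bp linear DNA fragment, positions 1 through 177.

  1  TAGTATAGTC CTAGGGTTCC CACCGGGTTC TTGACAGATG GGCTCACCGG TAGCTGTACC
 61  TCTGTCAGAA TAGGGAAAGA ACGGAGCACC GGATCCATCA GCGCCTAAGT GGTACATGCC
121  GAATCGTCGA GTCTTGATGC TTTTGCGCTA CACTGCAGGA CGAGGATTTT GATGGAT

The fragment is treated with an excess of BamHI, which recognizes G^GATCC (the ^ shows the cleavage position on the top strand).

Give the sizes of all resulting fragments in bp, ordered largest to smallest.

The BamHI site (GGATCC) starts at position 91.
BamHI cuts after the first base of each site, so after position 91.
Linear molecule, 1 cut → 2 fragments:
  1–91 → 91 bp
  92–177 → 86 bp
Sorted largest to smallest: 91, 86 bp.

91, 86 bp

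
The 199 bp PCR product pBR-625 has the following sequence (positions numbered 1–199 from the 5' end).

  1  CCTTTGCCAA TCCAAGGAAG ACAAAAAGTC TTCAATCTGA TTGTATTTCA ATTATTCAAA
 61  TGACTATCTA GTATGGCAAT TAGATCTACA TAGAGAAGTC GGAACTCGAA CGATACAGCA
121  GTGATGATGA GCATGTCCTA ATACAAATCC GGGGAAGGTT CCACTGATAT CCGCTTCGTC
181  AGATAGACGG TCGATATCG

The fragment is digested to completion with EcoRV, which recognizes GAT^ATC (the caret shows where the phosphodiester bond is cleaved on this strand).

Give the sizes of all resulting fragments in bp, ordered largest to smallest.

168, 27, 4 bp

EcoRV sites (GATATC) start at positions 166, 193.
EcoRV cuts after base 3 of each site, so after positions 168, 195.
Linear molecule, 2 cuts → 3 fragments:
  1–168 → 168 bp
  169–195 → 27 bp
  196–199 → 4 bp
Sorted largest to smallest: 168, 27, 4 bp.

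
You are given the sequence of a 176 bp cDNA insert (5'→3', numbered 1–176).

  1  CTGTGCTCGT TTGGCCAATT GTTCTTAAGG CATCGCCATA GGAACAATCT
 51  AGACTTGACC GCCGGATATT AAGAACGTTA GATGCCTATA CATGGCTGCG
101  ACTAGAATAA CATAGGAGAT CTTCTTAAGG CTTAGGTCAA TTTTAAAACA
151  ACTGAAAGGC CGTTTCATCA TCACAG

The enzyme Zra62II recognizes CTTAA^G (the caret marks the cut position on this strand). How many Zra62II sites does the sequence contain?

2

CTTAAG occurs starting at positions 24, 124.
Zra62II cuts at 2 sites.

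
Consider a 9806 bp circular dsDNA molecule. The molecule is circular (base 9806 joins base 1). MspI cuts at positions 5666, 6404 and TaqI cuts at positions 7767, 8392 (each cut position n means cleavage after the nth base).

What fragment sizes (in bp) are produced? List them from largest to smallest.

7080, 1363, 738, 625 bp

Combined cut positions (sorted): 5666, 6404, 7767, 8392.
Circular molecule, 4 cuts → 4 fragments:
  6404 − 5666 = 738 bp
  7767 − 6404 = 1363 bp
  8392 − 7767 = 625 bp
  wrap: 9806 − 8392 + 5666 = 7080 bp
Sorted largest to smallest: 7080, 1363, 738, 625 bp.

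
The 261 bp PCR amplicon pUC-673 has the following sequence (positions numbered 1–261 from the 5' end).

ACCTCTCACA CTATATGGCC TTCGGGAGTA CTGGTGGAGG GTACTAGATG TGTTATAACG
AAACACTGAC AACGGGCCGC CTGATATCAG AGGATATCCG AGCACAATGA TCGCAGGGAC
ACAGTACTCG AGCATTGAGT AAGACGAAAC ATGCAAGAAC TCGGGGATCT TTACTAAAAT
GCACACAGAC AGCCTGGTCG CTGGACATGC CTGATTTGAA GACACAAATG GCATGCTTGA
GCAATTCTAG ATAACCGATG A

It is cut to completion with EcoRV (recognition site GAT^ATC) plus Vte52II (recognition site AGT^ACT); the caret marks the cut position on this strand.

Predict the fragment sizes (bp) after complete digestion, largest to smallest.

136, 56, 30, 29, 10 bp

EcoRV sites (GATATC) start at positions 83, 93.
EcoRV cuts after base 3 of each site, so after positions 85, 95.
Vte52II sites (AGTACT) start at positions 27, 123.
Vte52II cuts after base 3 of each site, so after positions 29, 125.
Combined cut positions: 29, 85, 95, 125.
Linear molecule, 4 cuts → 5 fragments:
  1–29 → 29 bp
  30–85 → 56 bp
  86–95 → 10 bp
  96–125 → 30 bp
  126–261 → 136 bp
Sorted largest to smallest: 136, 56, 30, 29, 10 bp.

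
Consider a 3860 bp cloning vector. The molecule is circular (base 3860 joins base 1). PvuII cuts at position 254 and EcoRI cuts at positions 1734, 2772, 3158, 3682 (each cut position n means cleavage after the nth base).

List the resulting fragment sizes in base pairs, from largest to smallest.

1480, 1038, 524, 432, 386 bp

Combined cut positions (sorted): 254, 1734, 2772, 3158, 3682.
Circular molecule, 5 cuts → 5 fragments:
  1734 − 254 = 1480 bp
  2772 − 1734 = 1038 bp
  3158 − 2772 = 386 bp
  3682 − 3158 = 524 bp
  wrap: 3860 − 3682 + 254 = 432 bp
Sorted largest to smallest: 1480, 1038, 524, 432, 386 bp.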